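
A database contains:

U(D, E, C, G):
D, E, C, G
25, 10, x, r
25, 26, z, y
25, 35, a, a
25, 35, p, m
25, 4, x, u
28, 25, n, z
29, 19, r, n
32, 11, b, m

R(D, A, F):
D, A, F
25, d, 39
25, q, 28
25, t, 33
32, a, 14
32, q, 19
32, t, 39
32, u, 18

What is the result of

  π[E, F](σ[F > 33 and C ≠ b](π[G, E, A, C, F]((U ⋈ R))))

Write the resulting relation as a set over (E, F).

{(10, 39), (26, 39), (35, 39), (4, 39)}

U ⋈ R (natural join on D): {(25, 10, x, r, d, 39), (25, 10, x, r, q, 28), (25, 10, x, r, t, 33), (25, 26, z, y, d, 39), (25, 26, z, y, q, 28), (25, 26, z, y, t, 33), (25, 35, a, a, d, 39), (25, 35, a, a, q, 28), (25, 35, a, a, t, 33), (25, 35, p, m, d, 39), (25, 35, p, m, q, 28), (25, 35, p, m, t, 33), (25, 4, x, u, d, 39), (25, 4, x, u, q, 28), (25, 4, x, u, t, 33), (32, 11, b, m, a, 14), (32, 11, b, m, q, 19), (32, 11, b, m, t, 39), (32, 11, b, m, u, 18)}
Keep only column(s) G, E, A, C, F: {(a, 35, d, a, 39), (a, 35, q, a, 28), (a, 35, t, a, 33), (m, 11, a, b, 14), (m, 11, q, b, 19), (m, 11, t, b, 39), (m, 11, u, b, 18), (m, 35, d, p, 39), (m, 35, q, p, 28), (m, 35, t, p, 33), (r, 10, d, x, 39), (r, 10, q, x, 28), (r, 10, t, x, 33), (u, 4, d, x, 39), (u, 4, q, x, 28), (u, 4, t, x, 33), (y, 26, d, z, 39), (y, 26, q, z, 28), (y, 26, t, z, 33)}
Apply σ_{F > 33 and C ≠ b}; surviving tuples: {(a, 35, d, a, 39), (m, 35, d, p, 39), (r, 10, d, x, 39), (u, 4, d, x, 39), (y, 26, d, z, 39)}
Keep only column(s) E, F (1 duplicate(s) eliminated): {(10, 39), (26, 39), (35, 39), (4, 39)}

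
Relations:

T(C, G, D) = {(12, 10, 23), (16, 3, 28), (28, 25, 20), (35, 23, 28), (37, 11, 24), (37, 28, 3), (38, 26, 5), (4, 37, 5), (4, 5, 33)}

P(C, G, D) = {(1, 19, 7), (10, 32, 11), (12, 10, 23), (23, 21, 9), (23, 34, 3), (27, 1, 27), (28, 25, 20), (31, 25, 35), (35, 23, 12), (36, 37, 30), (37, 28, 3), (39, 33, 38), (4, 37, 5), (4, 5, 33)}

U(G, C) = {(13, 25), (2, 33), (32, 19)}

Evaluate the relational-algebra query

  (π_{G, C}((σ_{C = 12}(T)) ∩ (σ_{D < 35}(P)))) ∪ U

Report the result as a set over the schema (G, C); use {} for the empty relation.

Apply σ_{C = 12}; surviving tuples: {(12, 10, 23)}
Apply σ_{D < 35}; surviving tuples: {(1, 19, 7), (10, 32, 11), (12, 10, 23), (23, 21, 9), (23, 34, 3), (27, 1, 27), (28, 25, 20), (35, 23, 12), (36, 37, 30), (37, 28, 3), (4, 37, 5), (4, 5, 33)}
Intersection: {(12, 10, 23)} with {(1, 19, 7), (10, 32, 11), (12, 10, 23), (23, 21, 9), (23, 34, 3), (27, 1, 27), (28, 25, 20), (35, 23, 12), (36, 37, 30), (37, 28, 3), (4, 37, 5), (4, 5, 33)} → {(12, 10, 23)}
Keep only column(s) G, C: {(10, 12)}
Union: {(10, 12)} with {(13, 25), (2, 33), (32, 19)} → {(10, 12), (13, 25), (2, 33), (32, 19)}

{(10, 12), (13, 25), (2, 33), (32, 19)}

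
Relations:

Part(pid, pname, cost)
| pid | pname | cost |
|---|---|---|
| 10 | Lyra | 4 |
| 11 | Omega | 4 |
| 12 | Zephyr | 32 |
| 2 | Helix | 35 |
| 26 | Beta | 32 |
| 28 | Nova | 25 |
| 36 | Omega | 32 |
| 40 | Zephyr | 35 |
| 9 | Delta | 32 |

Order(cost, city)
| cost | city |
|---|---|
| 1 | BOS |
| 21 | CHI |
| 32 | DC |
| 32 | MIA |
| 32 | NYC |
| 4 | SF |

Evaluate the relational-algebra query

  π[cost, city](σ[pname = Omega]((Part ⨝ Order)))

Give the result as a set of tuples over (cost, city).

{(32, DC), (32, MIA), (32, NYC), (4, SF)}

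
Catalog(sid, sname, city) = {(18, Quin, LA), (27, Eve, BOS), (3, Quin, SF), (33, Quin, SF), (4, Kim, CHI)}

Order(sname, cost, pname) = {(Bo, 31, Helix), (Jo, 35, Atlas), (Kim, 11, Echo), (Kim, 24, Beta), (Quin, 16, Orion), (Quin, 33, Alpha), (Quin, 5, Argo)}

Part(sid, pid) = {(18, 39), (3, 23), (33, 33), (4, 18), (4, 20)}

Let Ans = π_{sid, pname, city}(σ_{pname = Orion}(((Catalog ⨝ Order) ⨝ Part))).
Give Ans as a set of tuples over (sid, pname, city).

{(18, Orion, LA), (3, Orion, SF), (33, Orion, SF)}

Natural join on sname: {(18, Quin, LA, 16, Orion), (18, Quin, LA, 33, Alpha), (18, Quin, LA, 5, Argo), (3, Quin, SF, 16, Orion), (3, Quin, SF, 33, Alpha), (3, Quin, SF, 5, Argo), (33, Quin, SF, 16, Orion), (33, Quin, SF, 33, Alpha), (33, Quin, SF, 5, Argo), (4, Kim, CHI, 11, Echo), (4, Kim, CHI, 24, Beta)}
Natural join on sid: {(18, Quin, LA, 16, Orion, 39), (18, Quin, LA, 33, Alpha, 39), (18, Quin, LA, 5, Argo, 39), (3, Quin, SF, 16, Orion, 23), (3, Quin, SF, 33, Alpha, 23), (3, Quin, SF, 5, Argo, 23), (33, Quin, SF, 16, Orion, 33), (33, Quin, SF, 33, Alpha, 33), (33, Quin, SF, 5, Argo, 33), (4, Kim, CHI, 11, Echo, 18), (4, Kim, CHI, 11, Echo, 20), (4, Kim, CHI, 24, Beta, 18), (4, Kim, CHI, 24, Beta, 20)}
Filtering on pname = Orion leaves {(18, Quin, LA, 16, Orion, 39), (3, Quin, SF, 16, Orion, 23), (33, Quin, SF, 16, Orion, 33)}.
Keep only column(s) sid, pname, city: {(18, Orion, LA), (3, Orion, SF), (33, Orion, SF)}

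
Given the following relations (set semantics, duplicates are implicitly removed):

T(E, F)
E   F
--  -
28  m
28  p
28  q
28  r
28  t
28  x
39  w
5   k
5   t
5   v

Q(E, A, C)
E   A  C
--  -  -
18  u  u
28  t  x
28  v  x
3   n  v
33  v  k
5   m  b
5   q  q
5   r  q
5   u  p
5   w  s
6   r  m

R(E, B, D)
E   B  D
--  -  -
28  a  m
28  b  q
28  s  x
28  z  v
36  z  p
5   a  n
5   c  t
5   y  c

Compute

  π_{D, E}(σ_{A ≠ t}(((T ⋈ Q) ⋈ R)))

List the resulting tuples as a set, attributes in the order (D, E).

{(c, 5), (m, 28), (n, 5), (q, 28), (t, 5), (v, 28), (x, 28)}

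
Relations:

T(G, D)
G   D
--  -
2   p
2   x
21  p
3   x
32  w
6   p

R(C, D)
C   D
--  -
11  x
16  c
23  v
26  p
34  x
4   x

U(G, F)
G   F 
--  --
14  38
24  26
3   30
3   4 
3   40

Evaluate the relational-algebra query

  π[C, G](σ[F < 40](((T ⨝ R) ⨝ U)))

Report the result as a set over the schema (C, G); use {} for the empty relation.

Natural join on D: {(2, p, 26), (2, x, 11), (2, x, 34), (2, x, 4), (21, p, 26), (3, x, 11), (3, x, 34), (3, x, 4), (6, p, 26)}
Natural join on G: {(3, x, 11, 30), (3, x, 11, 4), (3, x, 11, 40), (3, x, 34, 30), (3, x, 34, 4), (3, x, 34, 40), (3, x, 4, 30), (3, x, 4, 4), (3, x, 4, 40)}
Selection F < 40: {(3, x, 11, 30), (3, x, 11, 4), (3, x, 34, 30), (3, x, 34, 4), (3, x, 4, 30), (3, x, 4, 4)}
Projecting to C, G (3 duplicate(s) eliminated): {(11, 3), (34, 3), (4, 3)}

{(11, 3), (34, 3), (4, 3)}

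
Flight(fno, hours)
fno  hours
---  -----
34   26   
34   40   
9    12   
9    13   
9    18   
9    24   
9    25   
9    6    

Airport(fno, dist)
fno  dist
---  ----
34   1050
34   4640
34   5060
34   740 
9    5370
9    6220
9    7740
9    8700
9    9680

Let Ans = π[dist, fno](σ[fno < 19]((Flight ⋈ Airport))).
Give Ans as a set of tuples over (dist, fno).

{(5370, 9), (6220, 9), (7740, 9), (8700, 9), (9680, 9)}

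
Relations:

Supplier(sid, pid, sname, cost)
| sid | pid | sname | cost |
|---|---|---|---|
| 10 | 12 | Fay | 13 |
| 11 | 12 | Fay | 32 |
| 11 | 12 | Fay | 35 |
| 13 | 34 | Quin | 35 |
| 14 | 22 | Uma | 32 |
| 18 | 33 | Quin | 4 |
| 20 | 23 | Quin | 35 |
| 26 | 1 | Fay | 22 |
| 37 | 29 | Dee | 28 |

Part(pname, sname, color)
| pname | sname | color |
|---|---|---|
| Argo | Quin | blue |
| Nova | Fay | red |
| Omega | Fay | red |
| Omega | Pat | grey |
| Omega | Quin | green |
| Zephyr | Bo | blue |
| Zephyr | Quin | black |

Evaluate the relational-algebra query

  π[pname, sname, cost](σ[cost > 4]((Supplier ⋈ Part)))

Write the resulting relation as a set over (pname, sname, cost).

{(Argo, Quin, 35), (Nova, Fay, 13), (Nova, Fay, 22), (Nova, Fay, 32), (Nova, Fay, 35), (Omega, Fay, 13), (Omega, Fay, 22), (Omega, Fay, 32), (Omega, Fay, 35), (Omega, Quin, 35), (Zephyr, Quin, 35)}

Supplier ⋈ Part (natural join on sname): {(10, 12, Fay, 13, Nova, red), (10, 12, Fay, 13, Omega, red), (11, 12, Fay, 32, Nova, red), (11, 12, Fay, 32, Omega, red), (11, 12, Fay, 35, Nova, red), (11, 12, Fay, 35, Omega, red), (13, 34, Quin, 35, Argo, blue), (13, 34, Quin, 35, Omega, green), (13, 34, Quin, 35, Zephyr, black), (18, 33, Quin, 4, Argo, blue), (18, 33, Quin, 4, Omega, green), (18, 33, Quin, 4, Zephyr, black), (20, 23, Quin, 35, Argo, blue), (20, 23, Quin, 35, Omega, green), (20, 23, Quin, 35, Zephyr, black), (26, 1, Fay, 22, Nova, red), (26, 1, Fay, 22, Omega, red)}
Apply σ_{cost > 4}; surviving tuples: {(10, 12, Fay, 13, Nova, red), (10, 12, Fay, 13, Omega, red), (11, 12, Fay, 32, Nova, red), (11, 12, Fay, 32, Omega, red), (11, 12, Fay, 35, Nova, red), (11, 12, Fay, 35, Omega, red), (13, 34, Quin, 35, Argo, blue), (13, 34, Quin, 35, Omega, green), (13, 34, Quin, 35, Zephyr, black), (20, 23, Quin, 35, Argo, blue), (20, 23, Quin, 35, Omega, green), (20, 23, Quin, 35, Zephyr, black), (26, 1, Fay, 22, Nova, red), (26, 1, Fay, 22, Omega, red)}
π[pname, sname, cost]: project onto (pname, sname, cost) (3 duplicate(s) eliminated) → {(Argo, Quin, 35), (Nova, Fay, 13), (Nova, Fay, 22), (Nova, Fay, 32), (Nova, Fay, 35), (Omega, Fay, 13), (Omega, Fay, 22), (Omega, Fay, 32), (Omega, Fay, 35), (Omega, Quin, 35), (Zephyr, Quin, 35)}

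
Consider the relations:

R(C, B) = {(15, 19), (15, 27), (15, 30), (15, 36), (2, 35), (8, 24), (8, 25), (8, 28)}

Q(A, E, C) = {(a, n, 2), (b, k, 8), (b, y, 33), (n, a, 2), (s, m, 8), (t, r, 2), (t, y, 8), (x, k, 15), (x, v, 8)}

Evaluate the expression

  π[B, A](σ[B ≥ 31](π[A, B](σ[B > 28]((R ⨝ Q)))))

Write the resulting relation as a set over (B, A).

R ⋈ Q (natural join on C): {(15, 19, x, k), (15, 27, x, k), (15, 30, x, k), (15, 36, x, k), (2, 35, a, n), (2, 35, n, a), (2, 35, t, r), (8, 24, b, k), (8, 24, s, m), (8, 24, t, y), (8, 24, x, v), (8, 25, b, k), (8, 25, s, m), (8, 25, t, y), (8, 25, x, v), (8, 28, b, k), (8, 28, s, m), (8, 28, t, y), (8, 28, x, v)}
Filtering on B > 28 leaves {(15, 30, x, k), (15, 36, x, k), (2, 35, a, n), (2, 35, n, a), (2, 35, t, r)}.
π[A, B]: project onto (A, B) → {(a, 35), (n, 35), (t, 35), (x, 30), (x, 36)}
Filtering on B ≥ 31 leaves {(a, 35), (n, 35), (t, 35), (x, 36)}.
π[B, A]: project onto (B, A) → {(35, a), (35, n), (35, t), (36, x)}

{(35, a), (35, n), (35, t), (36, x)}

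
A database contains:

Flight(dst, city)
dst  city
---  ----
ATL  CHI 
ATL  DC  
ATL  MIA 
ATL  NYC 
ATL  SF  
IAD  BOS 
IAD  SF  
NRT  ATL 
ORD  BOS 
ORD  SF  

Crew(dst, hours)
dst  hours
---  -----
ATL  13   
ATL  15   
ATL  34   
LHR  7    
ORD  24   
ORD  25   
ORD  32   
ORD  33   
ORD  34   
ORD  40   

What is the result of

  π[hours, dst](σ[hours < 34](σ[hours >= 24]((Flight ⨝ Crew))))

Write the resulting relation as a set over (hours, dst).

{(24, ORD), (25, ORD), (32, ORD), (33, ORD)}

Flight ⋈ Crew (natural join on dst): {(ATL, CHI, 13), (ATL, CHI, 15), (ATL, CHI, 34), (ATL, DC, 13), (ATL, DC, 15), (ATL, DC, 34), (ATL, MIA, 13), (ATL, MIA, 15), (ATL, MIA, 34), (ATL, NYC, 13), (ATL, NYC, 15), (ATL, NYC, 34), (ATL, SF, 13), (ATL, SF, 15), (ATL, SF, 34), (ORD, BOS, 24), (ORD, BOS, 25), (ORD, BOS, 32), (ORD, BOS, 33), (ORD, BOS, 34), (ORD, BOS, 40), (ORD, SF, 24), (ORD, SF, 25), (ORD, SF, 32), (ORD, SF, 33), (ORD, SF, 34), (ORD, SF, 40)}
Selection hours >= 24: {(ATL, CHI, 34), (ATL, DC, 34), (ATL, MIA, 34), (ATL, NYC, 34), (ATL, SF, 34), (ORD, BOS, 24), (ORD, BOS, 25), (ORD, BOS, 32), (ORD, BOS, 33), (ORD, BOS, 34), (ORD, BOS, 40), (ORD, SF, 24), (ORD, SF, 25), (ORD, SF, 32), (ORD, SF, 33), (ORD, SF, 34), (ORD, SF, 40)}
Selection hours < 34: {(ORD, BOS, 24), (ORD, BOS, 25), (ORD, BOS, 32), (ORD, BOS, 33), (ORD, SF, 24), (ORD, SF, 25), (ORD, SF, 32), (ORD, SF, 33)}
Projecting to hours, dst (4 duplicate(s) eliminated): {(24, ORD), (25, ORD), (32, ORD), (33, ORD)}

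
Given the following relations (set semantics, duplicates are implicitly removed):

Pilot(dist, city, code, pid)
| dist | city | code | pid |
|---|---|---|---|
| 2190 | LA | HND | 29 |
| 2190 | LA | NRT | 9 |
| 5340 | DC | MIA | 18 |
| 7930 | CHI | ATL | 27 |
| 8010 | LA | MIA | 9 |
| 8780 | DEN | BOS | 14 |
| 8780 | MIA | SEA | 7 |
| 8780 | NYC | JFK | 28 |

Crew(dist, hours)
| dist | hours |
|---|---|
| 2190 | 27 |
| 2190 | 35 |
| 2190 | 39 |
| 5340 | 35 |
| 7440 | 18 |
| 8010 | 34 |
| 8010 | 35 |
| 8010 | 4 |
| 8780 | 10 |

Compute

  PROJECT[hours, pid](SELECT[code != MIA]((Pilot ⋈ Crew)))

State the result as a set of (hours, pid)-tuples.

Pilot ⋈ Crew (natural join on dist): {(2190, LA, HND, 29, 27), (2190, LA, HND, 29, 35), (2190, LA, HND, 29, 39), (2190, LA, NRT, 9, 27), (2190, LA, NRT, 9, 35), (2190, LA, NRT, 9, 39), (5340, DC, MIA, 18, 35), (8010, LA, MIA, 9, 34), (8010, LA, MIA, 9, 35), (8010, LA, MIA, 9, 4), (8780, DEN, BOS, 14, 10), (8780, MIA, SEA, 7, 10), (8780, NYC, JFK, 28, 10)}
Filtering on code != MIA leaves {(2190, LA, HND, 29, 27), (2190, LA, HND, 29, 35), (2190, LA, HND, 29, 39), (2190, LA, NRT, 9, 27), (2190, LA, NRT, 9, 35), (2190, LA, NRT, 9, 39), (8780, DEN, BOS, 14, 10), (8780, MIA, SEA, 7, 10), (8780, NYC, JFK, 28, 10)}.
Keep only column(s) hours, pid: {(10, 14), (10, 28), (10, 7), (27, 29), (27, 9), (35, 29), (35, 9), (39, 29), (39, 9)}

{(10, 14), (10, 28), (10, 7), (27, 29), (27, 9), (35, 29), (35, 9), (39, 29), (39, 9)}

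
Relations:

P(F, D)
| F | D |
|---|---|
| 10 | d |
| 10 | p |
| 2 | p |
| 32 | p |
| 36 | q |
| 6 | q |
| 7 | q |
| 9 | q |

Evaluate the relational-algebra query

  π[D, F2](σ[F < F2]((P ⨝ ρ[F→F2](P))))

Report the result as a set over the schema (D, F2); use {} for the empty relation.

ρ[F→F2]: schema becomes (F2, D); tuples unchanged.
P ⋈ ρ[F→F2](P) (natural join on D): {(10, d, 10), (10, p, 10), (10, p, 2), (10, p, 32), (2, p, 10), (2, p, 2), (2, p, 32), (32, p, 10), (32, p, 2), (32, p, 32), (36, q, 36), (36, q, 6), (36, q, 7), (36, q, 9), (6, q, 36), (6, q, 6), (6, q, 7), (6, q, 9), (7, q, 36), (7, q, 6), (7, q, 7), (7, q, 9), (9, q, 36), (9, q, 6), (9, q, 7), (9, q, 9)}
Filtering on F < F2 leaves {(10, p, 32), (2, p, 10), (2, p, 32), (6, q, 36), (6, q, 7), (6, q, 9), (7, q, 36), (7, q, 9), (9, q, 36)}.
π_{D, F2} gives {(p, 10), (p, 32), (q, 36), (q, 7), (q, 9)} (4 duplicate(s) eliminated).

{(p, 10), (p, 32), (q, 36), (q, 7), (q, 9)}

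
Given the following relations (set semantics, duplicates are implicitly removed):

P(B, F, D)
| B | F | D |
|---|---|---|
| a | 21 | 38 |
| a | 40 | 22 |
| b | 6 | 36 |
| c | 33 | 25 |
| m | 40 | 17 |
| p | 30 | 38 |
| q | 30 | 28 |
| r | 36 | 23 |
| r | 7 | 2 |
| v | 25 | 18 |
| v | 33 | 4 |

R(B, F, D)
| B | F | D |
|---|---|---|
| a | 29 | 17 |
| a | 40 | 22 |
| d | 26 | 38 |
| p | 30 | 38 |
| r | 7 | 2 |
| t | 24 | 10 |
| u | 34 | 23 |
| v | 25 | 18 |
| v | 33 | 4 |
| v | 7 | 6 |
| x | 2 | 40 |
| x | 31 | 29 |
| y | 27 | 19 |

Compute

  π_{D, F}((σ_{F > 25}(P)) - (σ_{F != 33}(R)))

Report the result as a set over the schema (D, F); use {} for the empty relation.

{(17, 40), (23, 36), (25, 33), (28, 30), (4, 33)}

σ[F > 25]: keep tuples satisfying F > 25 → {(a, 40, 22), (c, 33, 25), (m, 40, 17), (p, 30, 38), (q, 30, 28), (r, 36, 23), (v, 33, 4)}
σ[F != 33]: keep tuples satisfying F != 33 → {(a, 29, 17), (a, 40, 22), (d, 26, 38), (p, 30, 38), (r, 7, 2), (t, 24, 10), (u, 34, 23), (v, 25, 18), (v, 7, 6), (x, 2, 40), (x, 31, 29), (y, 27, 19)}
Taking the difference: {(c, 33, 25), (m, 40, 17), (q, 30, 28), (r, 36, 23), (v, 33, 4)}
Projecting to D, F: {(17, 40), (23, 36), (25, 33), (28, 30), (4, 33)}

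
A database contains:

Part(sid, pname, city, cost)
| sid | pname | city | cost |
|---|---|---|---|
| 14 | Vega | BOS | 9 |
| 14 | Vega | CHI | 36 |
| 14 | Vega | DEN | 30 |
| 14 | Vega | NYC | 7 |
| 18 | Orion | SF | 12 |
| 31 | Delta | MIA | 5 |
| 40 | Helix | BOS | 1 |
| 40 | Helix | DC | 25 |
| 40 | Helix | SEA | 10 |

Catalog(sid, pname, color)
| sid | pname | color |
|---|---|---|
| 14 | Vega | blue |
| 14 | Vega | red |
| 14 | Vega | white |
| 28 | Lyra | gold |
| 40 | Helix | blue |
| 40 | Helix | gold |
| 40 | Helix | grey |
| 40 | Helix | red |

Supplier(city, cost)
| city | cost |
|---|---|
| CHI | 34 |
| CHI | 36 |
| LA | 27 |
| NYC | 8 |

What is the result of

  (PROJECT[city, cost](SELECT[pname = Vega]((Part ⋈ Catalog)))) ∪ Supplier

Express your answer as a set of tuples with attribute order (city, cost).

Joining Part and Catalog on sid, pname yields {(14, Vega, BOS, 9, blue), (14, Vega, BOS, 9, red), (14, Vega, BOS, 9, white), (14, Vega, CHI, 36, blue), (14, Vega, CHI, 36, red), (14, Vega, CHI, 36, white), (14, Vega, DEN, 30, blue), (14, Vega, DEN, 30, red), (14, Vega, DEN, 30, white), (14, Vega, NYC, 7, blue), (14, Vega, NYC, 7, red), (14, Vega, NYC, 7, white), (40, Helix, BOS, 1, blue), (40, Helix, BOS, 1, gold), (40, Helix, BOS, 1, grey), (40, Helix, BOS, 1, red), (40, Helix, DC, 25, blue), (40, Helix, DC, 25, gold), (40, Helix, DC, 25, grey), (40, Helix, DC, 25, red), (40, Helix, SEA, 10, blue), (40, Helix, SEA, 10, gold), (40, Helix, SEA, 10, grey), (40, Helix, SEA, 10, red)}.
Apply σ_{pname = Vega}; surviving tuples: {(14, Vega, BOS, 9, blue), (14, Vega, BOS, 9, red), (14, Vega, BOS, 9, white), (14, Vega, CHI, 36, blue), (14, Vega, CHI, 36, red), (14, Vega, CHI, 36, white), (14, Vega, DEN, 30, blue), (14, Vega, DEN, 30, red), (14, Vega, DEN, 30, white), (14, Vega, NYC, 7, blue), (14, Vega, NYC, 7, red), (14, Vega, NYC, 7, white)}
π_{city, cost} gives {(BOS, 9), (CHI, 36), (DEN, 30), (NYC, 7)} (8 duplicate(s) eliminated).
Set union of the two operands is {(BOS, 9), (CHI, 34), (CHI, 36), (DEN, 30), (LA, 27), (NYC, 7), (NYC, 8)}.

{(BOS, 9), (CHI, 34), (CHI, 36), (DEN, 30), (LA, 27), (NYC, 7), (NYC, 8)}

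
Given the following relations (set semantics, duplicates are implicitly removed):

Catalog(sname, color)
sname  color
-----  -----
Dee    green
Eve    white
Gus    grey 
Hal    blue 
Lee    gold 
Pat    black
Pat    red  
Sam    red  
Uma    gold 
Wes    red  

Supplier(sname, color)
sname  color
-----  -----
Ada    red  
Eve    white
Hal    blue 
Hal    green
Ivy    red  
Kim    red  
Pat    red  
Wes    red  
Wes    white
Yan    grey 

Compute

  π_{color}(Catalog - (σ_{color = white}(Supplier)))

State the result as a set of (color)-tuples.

σ[color = white]: keep tuples satisfying color = white → {(Eve, white), (Wes, white)}
Difference: {(Dee, green), (Eve, white), (Gus, grey), (Hal, blue), (Lee, gold), (Pat, black), (Pat, red), (Sam, red), (Uma, gold), (Wes, red)} with {(Eve, white), (Wes, white)} → {(Dee, green), (Gus, grey), (Hal, blue), (Lee, gold), (Pat, black), (Pat, red), (Sam, red), (Uma, gold), (Wes, red)}
Keep only column(s) color (3 duplicate(s) eliminated): {black, blue, gold, green, grey, red}

{black, blue, gold, green, grey, red}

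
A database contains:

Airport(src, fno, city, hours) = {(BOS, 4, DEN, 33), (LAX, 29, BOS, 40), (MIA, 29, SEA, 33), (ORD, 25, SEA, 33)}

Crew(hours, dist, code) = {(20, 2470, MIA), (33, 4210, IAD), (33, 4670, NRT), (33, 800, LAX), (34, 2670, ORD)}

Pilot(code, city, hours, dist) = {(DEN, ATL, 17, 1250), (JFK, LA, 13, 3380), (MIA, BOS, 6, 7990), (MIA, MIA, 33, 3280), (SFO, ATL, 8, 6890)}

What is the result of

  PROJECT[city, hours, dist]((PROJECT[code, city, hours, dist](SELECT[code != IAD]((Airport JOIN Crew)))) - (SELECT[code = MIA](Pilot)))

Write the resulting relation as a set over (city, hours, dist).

Airport ⋈ Crew (natural join on hours): {(BOS, 4, DEN, 33, 4210, IAD), (BOS, 4, DEN, 33, 4670, NRT), (BOS, 4, DEN, 33, 800, LAX), (MIA, 29, SEA, 33, 4210, IAD), (MIA, 29, SEA, 33, 4670, NRT), (MIA, 29, SEA, 33, 800, LAX), (ORD, 25, SEA, 33, 4210, IAD), (ORD, 25, SEA, 33, 4670, NRT), (ORD, 25, SEA, 33, 800, LAX)}
Apply σ_{code != IAD}; surviving tuples: {(BOS, 4, DEN, 33, 4670, NRT), (BOS, 4, DEN, 33, 800, LAX), (MIA, 29, SEA, 33, 4670, NRT), (MIA, 29, SEA, 33, 800, LAX), (ORD, 25, SEA, 33, 4670, NRT), (ORD, 25, SEA, 33, 800, LAX)}
Projecting to code, city, hours, dist (2 duplicate(s) eliminated): {(LAX, DEN, 33, 800), (LAX, SEA, 33, 800), (NRT, DEN, 33, 4670), (NRT, SEA, 33, 4670)}
Apply σ_{code = MIA}; surviving tuples: {(MIA, BOS, 6, 7990), (MIA, MIA, 33, 3280)}
Set difference of the two operands is {(LAX, DEN, 33, 800), (LAX, SEA, 33, 800), (NRT, DEN, 33, 4670), (NRT, SEA, 33, 4670)}.
Projecting to city, hours, dist: {(DEN, 33, 4670), (DEN, 33, 800), (SEA, 33, 4670), (SEA, 33, 800)}

{(DEN, 33, 4670), (DEN, 33, 800), (SEA, 33, 4670), (SEA, 33, 800)}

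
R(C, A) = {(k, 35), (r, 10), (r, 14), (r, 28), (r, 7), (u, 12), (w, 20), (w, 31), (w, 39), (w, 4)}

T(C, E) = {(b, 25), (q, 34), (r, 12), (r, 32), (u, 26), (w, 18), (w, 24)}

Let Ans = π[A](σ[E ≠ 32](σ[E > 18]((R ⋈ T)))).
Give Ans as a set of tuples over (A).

{12, 20, 31, 39, 4}

Natural join on C: {(r, 10, 12), (r, 10, 32), (r, 14, 12), (r, 14, 32), (r, 28, 12), (r, 28, 32), (r, 7, 12), (r, 7, 32), (u, 12, 26), (w, 20, 18), (w, 20, 24), (w, 31, 18), (w, 31, 24), (w, 39, 18), (w, 39, 24), (w, 4, 18), (w, 4, 24)}
σ[E > 18]: keep tuples satisfying E > 18 → {(r, 10, 32), (r, 14, 32), (r, 28, 32), (r, 7, 32), (u, 12, 26), (w, 20, 24), (w, 31, 24), (w, 39, 24), (w, 4, 24)}
σ[E ≠ 32]: keep tuples satisfying E ≠ 32 → {(u, 12, 26), (w, 20, 24), (w, 31, 24), (w, 39, 24), (w, 4, 24)}
Keep only column(s) A: {12, 20, 31, 39, 4}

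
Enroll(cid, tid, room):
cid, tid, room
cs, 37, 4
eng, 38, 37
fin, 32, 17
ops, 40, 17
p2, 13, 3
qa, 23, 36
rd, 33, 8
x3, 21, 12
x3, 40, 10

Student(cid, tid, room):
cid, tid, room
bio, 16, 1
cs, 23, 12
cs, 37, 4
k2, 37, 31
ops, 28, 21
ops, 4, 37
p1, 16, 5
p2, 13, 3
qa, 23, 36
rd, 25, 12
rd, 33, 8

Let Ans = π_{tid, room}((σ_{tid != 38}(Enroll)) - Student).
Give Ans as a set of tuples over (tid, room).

{(21, 12), (32, 17), (40, 10), (40, 17)}

Apply σ_{tid != 38}; surviving tuples: {(cs, 37, 4), (fin, 32, 17), (ops, 40, 17), (p2, 13, 3), (qa, 23, 36), (rd, 33, 8), (x3, 21, 12), (x3, 40, 10)}
Difference: {(cs, 37, 4), (fin, 32, 17), (ops, 40, 17), (p2, 13, 3), (qa, 23, 36), (rd, 33, 8), (x3, 21, 12), (x3, 40, 10)} with {(bio, 16, 1), (cs, 23, 12), (cs, 37, 4), (k2, 37, 31), (ops, 28, 21), (ops, 4, 37), (p1, 16, 5), (p2, 13, 3), (qa, 23, 36), (rd, 25, 12), (rd, 33, 8)} → {(fin, 32, 17), (ops, 40, 17), (x3, 21, 12), (x3, 40, 10)}
π_{tid, room} gives {(21, 12), (32, 17), (40, 10), (40, 17)}.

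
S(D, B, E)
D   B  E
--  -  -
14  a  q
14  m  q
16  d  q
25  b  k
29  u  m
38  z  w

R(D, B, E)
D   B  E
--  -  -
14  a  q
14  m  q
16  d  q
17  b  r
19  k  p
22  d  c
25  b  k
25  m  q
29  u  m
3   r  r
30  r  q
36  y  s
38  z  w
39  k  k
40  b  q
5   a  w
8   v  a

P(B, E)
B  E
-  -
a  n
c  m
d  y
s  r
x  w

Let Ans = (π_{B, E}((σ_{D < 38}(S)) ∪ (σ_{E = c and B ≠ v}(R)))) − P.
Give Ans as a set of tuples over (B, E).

σ[D < 38]: keep tuples satisfying D < 38 → {(14, a, q), (14, m, q), (16, d, q), (25, b, k), (29, u, m)}
σ[E = c and B ≠ v]: keep tuples satisfying E = c and B ≠ v → {(22, d, c)}
Taking the union: {(14, a, q), (14, m, q), (16, d, q), (22, d, c), (25, b, k), (29, u, m)}
π[B, E]: project onto (B, E) → {(a, q), (b, k), (d, c), (d, q), (m, q), (u, m)}
Taking the difference: {(a, q), (b, k), (d, c), (d, q), (m, q), (u, m)}

{(a, q), (b, k), (d, c), (d, q), (m, q), (u, m)}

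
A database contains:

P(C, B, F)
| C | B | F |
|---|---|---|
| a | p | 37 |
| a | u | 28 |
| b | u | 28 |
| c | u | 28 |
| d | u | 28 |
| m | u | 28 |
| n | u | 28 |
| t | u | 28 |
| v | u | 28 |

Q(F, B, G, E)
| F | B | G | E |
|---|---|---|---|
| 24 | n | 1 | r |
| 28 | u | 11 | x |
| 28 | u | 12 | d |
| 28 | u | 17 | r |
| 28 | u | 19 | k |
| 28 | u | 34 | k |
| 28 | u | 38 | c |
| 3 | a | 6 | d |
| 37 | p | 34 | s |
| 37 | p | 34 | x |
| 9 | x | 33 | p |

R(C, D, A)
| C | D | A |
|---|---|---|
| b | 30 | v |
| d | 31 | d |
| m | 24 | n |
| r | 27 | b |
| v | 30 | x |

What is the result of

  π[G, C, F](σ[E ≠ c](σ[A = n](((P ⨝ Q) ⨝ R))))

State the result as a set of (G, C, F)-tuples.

{(11, m, 28), (12, m, 28), (17, m, 28), (19, m, 28), (34, m, 28)}

P ⋈ Q (natural join on B, F): {(a, p, 37, 34, s), (a, p, 37, 34, x), (a, u, 28, 11, x), (a, u, 28, 12, d), (a, u, 28, 17, r), (a, u, 28, 19, k), (a, u, 28, 34, k), (a, u, 28, 38, c), (b, u, 28, 11, x), (b, u, 28, 12, d), (b, u, 28, 17, r), (b, u, 28, 19, k), (b, u, 28, 34, k), (b, u, 28, 38, c), (c, u, 28, 11, x), (c, u, 28, 12, d), (c, u, 28, 17, r), (c, u, 28, 19, k), (c, u, 28, 34, k), (c, u, 28, 38, c), (d, u, 28, 11, x), (d, u, 28, 12, d), (d, u, 28, 17, r), (d, u, 28, 19, k), (d, u, 28, 34, k), (d, u, 28, 38, c), (m, u, 28, 11, x), (m, u, 28, 12, d), (m, u, 28, 17, r), (m, u, 28, 19, k), (m, u, 28, 34, k), (m, u, 28, 38, c), (n, u, 28, 11, x), (n, u, 28, 12, d), (n, u, 28, 17, r), (n, u, 28, 19, k), (n, u, 28, 34, k), (n, u, 28, 38, c), (t, u, 28, 11, x), (t, u, 28, 12, d), (t, u, 28, 17, r), (t, u, 28, 19, k), (t, u, 28, 34, k), (t, u, 28, 38, c), (v, u, 28, 11, x), (v, u, 28, 12, d), (v, u, 28, 17, r), (v, u, 28, 19, k), (v, u, 28, 34, k), (v, u, 28, 38, c)}
(P ⨝ Q) ⋈ R (natural join on C): {(b, u, 28, 11, x, 30, v), (b, u, 28, 12, d, 30, v), (b, u, 28, 17, r, 30, v), (b, u, 28, 19, k, 30, v), (b, u, 28, 34, k, 30, v), (b, u, 28, 38, c, 30, v), (d, u, 28, 11, x, 31, d), (d, u, 28, 12, d, 31, d), (d, u, 28, 17, r, 31, d), (d, u, 28, 19, k, 31, d), (d, u, 28, 34, k, 31, d), (d, u, 28, 38, c, 31, d), (m, u, 28, 11, x, 24, n), (m, u, 28, 12, d, 24, n), (m, u, 28, 17, r, 24, n), (m, u, 28, 19, k, 24, n), (m, u, 28, 34, k, 24, n), (m, u, 28, 38, c, 24, n), (v, u, 28, 11, x, 30, x), (v, u, 28, 12, d, 30, x), (v, u, 28, 17, r, 30, x), (v, u, 28, 19, k, 30, x), (v, u, 28, 34, k, 30, x), (v, u, 28, 38, c, 30, x)}
Selection A = n: {(m, u, 28, 11, x, 24, n), (m, u, 28, 12, d, 24, n), (m, u, 28, 17, r, 24, n), (m, u, 28, 19, k, 24, n), (m, u, 28, 34, k, 24, n), (m, u, 28, 38, c, 24, n)}
Selection E ≠ c: {(m, u, 28, 11, x, 24, n), (m, u, 28, 12, d, 24, n), (m, u, 28, 17, r, 24, n), (m, u, 28, 19, k, 24, n), (m, u, 28, 34, k, 24, n)}
π_{G, C, F} gives {(11, m, 28), (12, m, 28), (17, m, 28), (19, m, 28), (34, m, 28)}.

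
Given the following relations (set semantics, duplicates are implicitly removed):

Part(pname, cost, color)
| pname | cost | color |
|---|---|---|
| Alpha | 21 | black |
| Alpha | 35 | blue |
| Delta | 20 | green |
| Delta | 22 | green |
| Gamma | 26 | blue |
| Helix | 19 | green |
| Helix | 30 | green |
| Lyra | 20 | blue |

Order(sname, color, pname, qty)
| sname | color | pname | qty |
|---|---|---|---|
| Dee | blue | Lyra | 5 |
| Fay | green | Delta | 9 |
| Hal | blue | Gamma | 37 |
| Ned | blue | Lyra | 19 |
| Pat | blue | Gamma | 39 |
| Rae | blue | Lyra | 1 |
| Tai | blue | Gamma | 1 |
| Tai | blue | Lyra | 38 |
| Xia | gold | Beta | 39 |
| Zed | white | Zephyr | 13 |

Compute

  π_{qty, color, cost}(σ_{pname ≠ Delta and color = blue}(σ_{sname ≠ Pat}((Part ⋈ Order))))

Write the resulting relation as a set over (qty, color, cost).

{(1, blue, 20), (1, blue, 26), (19, blue, 20), (37, blue, 26), (38, blue, 20), (5, blue, 20)}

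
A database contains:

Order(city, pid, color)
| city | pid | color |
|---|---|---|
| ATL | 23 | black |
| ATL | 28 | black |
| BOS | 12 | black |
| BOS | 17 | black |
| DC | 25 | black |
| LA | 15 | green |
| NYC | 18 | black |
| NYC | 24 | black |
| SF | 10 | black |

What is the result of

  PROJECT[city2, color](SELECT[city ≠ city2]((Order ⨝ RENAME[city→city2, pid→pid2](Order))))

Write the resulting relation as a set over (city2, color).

{(ATL, black), (BOS, black), (DC, black), (NYC, black), (SF, black)}

ρ[city→city2, pid→pid2]: schema becomes (city2, pid2, color); tuples unchanged.
Natural join on color: {(ATL, 23, black, ATL, 23), (ATL, 23, black, ATL, 28), (ATL, 23, black, BOS, 12), (ATL, 23, black, BOS, 17), (ATL, 23, black, DC, 25), (ATL, 23, black, NYC, 18), (ATL, 23, black, NYC, 24), (ATL, 23, black, SF, 10), (ATL, 28, black, ATL, 23), (ATL, 28, black, ATL, 28), (ATL, 28, black, BOS, 12), (ATL, 28, black, BOS, 17), (ATL, 28, black, DC, 25), (ATL, 28, black, NYC, 18), (ATL, 28, black, NYC, 24), (ATL, 28, black, SF, 10), (BOS, 12, black, ATL, 23), (BOS, 12, black, ATL, 28), (BOS, 12, black, BOS, 12), (BOS, 12, black, BOS, 17), (BOS, 12, black, DC, 25), (BOS, 12, black, NYC, 18), (BOS, 12, black, NYC, 24), (BOS, 12, black, SF, 10), (BOS, 17, black, ATL, 23), (BOS, 17, black, ATL, 28), (BOS, 17, black, BOS, 12), (BOS, 17, black, BOS, 17), (BOS, 17, black, DC, 25), (BOS, 17, black, NYC, 18), (BOS, 17, black, NYC, 24), (BOS, 17, black, SF, 10), (DC, 25, black, ATL, 23), (DC, 25, black, ATL, 28), (DC, 25, black, BOS, 12), (DC, 25, black, BOS, 17), (DC, 25, black, DC, 25), (DC, 25, black, NYC, 18), (DC, 25, black, NYC, 24), (DC, 25, black, SF, 10), (LA, 15, green, LA, 15), (NYC, 18, black, ATL, 23), (NYC, 18, black, ATL, 28), (NYC, 18, black, BOS, 12), (NYC, 18, black, BOS, 17), (NYC, 18, black, DC, 25), (NYC, 18, black, NYC, 18), (NYC, 18, black, NYC, 24), (NYC, 18, black, SF, 10), (NYC, 24, black, ATL, 23), (NYC, 24, black, ATL, 28), (NYC, 24, black, BOS, 12), (NYC, 24, black, BOS, 17), (NYC, 24, black, DC, 25), (NYC, 24, black, NYC, 18), (NYC, 24, black, NYC, 24), (NYC, 24, black, SF, 10), (SF, 10, black, ATL, 23), (SF, 10, black, ATL, 28), (SF, 10, black, BOS, 12), (SF, 10, black, BOS, 17), (SF, 10, black, DC, 25), (SF, 10, black, NYC, 18), (SF, 10, black, NYC, 24), (SF, 10, black, SF, 10)}
Apply σ_{city ≠ city2}; surviving tuples: {(ATL, 23, black, BOS, 12), (ATL, 23, black, BOS, 17), (ATL, 23, black, DC, 25), (ATL, 23, black, NYC, 18), (ATL, 23, black, NYC, 24), (ATL, 23, black, SF, 10), (ATL, 28, black, BOS, 12), (ATL, 28, black, BOS, 17), (ATL, 28, black, DC, 25), (ATL, 28, black, NYC, 18), (ATL, 28, black, NYC, 24), (ATL, 28, black, SF, 10), (BOS, 12, black, ATL, 23), (BOS, 12, black, ATL, 28), (BOS, 12, black, DC, 25), (BOS, 12, black, NYC, 18), (BOS, 12, black, NYC, 24), (BOS, 12, black, SF, 10), (BOS, 17, black, ATL, 23), (BOS, 17, black, ATL, 28), (BOS, 17, black, DC, 25), (BOS, 17, black, NYC, 18), (BOS, 17, black, NYC, 24), (BOS, 17, black, SF, 10), (DC, 25, black, ATL, 23), (DC, 25, black, ATL, 28), (DC, 25, black, BOS, 12), (DC, 25, black, BOS, 17), (DC, 25, black, NYC, 18), (DC, 25, black, NYC, 24), (DC, 25, black, SF, 10), (NYC, 18, black, ATL, 23), (NYC, 18, black, ATL, 28), (NYC, 18, black, BOS, 12), (NYC, 18, black, BOS, 17), (NYC, 18, black, DC, 25), (NYC, 18, black, SF, 10), (NYC, 24, black, ATL, 23), (NYC, 24, black, ATL, 28), (NYC, 24, black, BOS, 12), (NYC, 24, black, BOS, 17), (NYC, 24, black, DC, 25), (NYC, 24, black, SF, 10), (SF, 10, black, ATL, 23), (SF, 10, black, ATL, 28), (SF, 10, black, BOS, 12), (SF, 10, black, BOS, 17), (SF, 10, black, DC, 25), (SF, 10, black, NYC, 18), (SF, 10, black, NYC, 24)}
Keep only column(s) city2, color (45 duplicate(s) eliminated): {(ATL, black), (BOS, black), (DC, black), (NYC, black), (SF, black)}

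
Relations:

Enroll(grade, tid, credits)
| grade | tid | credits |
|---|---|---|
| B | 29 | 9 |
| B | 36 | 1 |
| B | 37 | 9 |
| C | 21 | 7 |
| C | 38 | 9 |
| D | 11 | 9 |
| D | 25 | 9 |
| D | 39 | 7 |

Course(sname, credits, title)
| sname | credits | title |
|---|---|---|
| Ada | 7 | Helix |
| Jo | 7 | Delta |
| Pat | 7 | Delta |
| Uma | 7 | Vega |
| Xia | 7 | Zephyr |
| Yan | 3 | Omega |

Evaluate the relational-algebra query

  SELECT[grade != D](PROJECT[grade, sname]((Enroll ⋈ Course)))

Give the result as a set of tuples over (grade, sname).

Natural join on credits: {(C, 21, 7, Ada, Helix), (C, 21, 7, Jo, Delta), (C, 21, 7, Pat, Delta), (C, 21, 7, Uma, Vega), (C, 21, 7, Xia, Zephyr), (D, 39, 7, Ada, Helix), (D, 39, 7, Jo, Delta), (D, 39, 7, Pat, Delta), (D, 39, 7, Uma, Vega), (D, 39, 7, Xia, Zephyr)}
Keep only column(s) grade, sname: {(C, Ada), (C, Jo), (C, Pat), (C, Uma), (C, Xia), (D, Ada), (D, Jo), (D, Pat), (D, Uma), (D, Xia)}
Apply σ_{grade != D}; surviving tuples: {(C, Ada), (C, Jo), (C, Pat), (C, Uma), (C, Xia)}

{(C, Ada), (C, Jo), (C, Pat), (C, Uma), (C, Xia)}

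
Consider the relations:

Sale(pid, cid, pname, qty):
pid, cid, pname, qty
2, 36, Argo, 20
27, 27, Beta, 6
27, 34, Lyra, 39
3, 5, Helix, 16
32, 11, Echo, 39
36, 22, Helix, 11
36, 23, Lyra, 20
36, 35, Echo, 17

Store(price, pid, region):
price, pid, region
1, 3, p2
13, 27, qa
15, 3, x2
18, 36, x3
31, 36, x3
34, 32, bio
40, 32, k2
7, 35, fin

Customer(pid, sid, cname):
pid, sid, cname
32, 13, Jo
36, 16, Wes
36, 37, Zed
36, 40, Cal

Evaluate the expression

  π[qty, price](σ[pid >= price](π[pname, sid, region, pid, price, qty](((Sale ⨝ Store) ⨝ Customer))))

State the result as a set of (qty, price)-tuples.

Natural join on pid: {(27, 27, Beta, 6, 13, qa), (27, 34, Lyra, 39, 13, qa), (3, 5, Helix, 16, 1, p2), (3, 5, Helix, 16, 15, x2), (32, 11, Echo, 39, 34, bio), (32, 11, Echo, 39, 40, k2), (36, 22, Helix, 11, 18, x3), (36, 22, Helix, 11, 31, x3), (36, 23, Lyra, 20, 18, x3), (36, 23, Lyra, 20, 31, x3), (36, 35, Echo, 17, 18, x3), (36, 35, Echo, 17, 31, x3)}
Natural join on pid: {(32, 11, Echo, 39, 34, bio, 13, Jo), (32, 11, Echo, 39, 40, k2, 13, Jo), (36, 22, Helix, 11, 18, x3, 16, Wes), (36, 22, Helix, 11, 18, x3, 37, Zed), (36, 22, Helix, 11, 18, x3, 40, Cal), (36, 22, Helix, 11, 31, x3, 16, Wes), (36, 22, Helix, 11, 31, x3, 37, Zed), (36, 22, Helix, 11, 31, x3, 40, Cal), (36, 23, Lyra, 20, 18, x3, 16, Wes), (36, 23, Lyra, 20, 18, x3, 37, Zed), (36, 23, Lyra, 20, 18, x3, 40, Cal), (36, 23, Lyra, 20, 31, x3, 16, Wes), (36, 23, Lyra, 20, 31, x3, 37, Zed), (36, 23, Lyra, 20, 31, x3, 40, Cal), (36, 35, Echo, 17, 18, x3, 16, Wes), (36, 35, Echo, 17, 18, x3, 37, Zed), (36, 35, Echo, 17, 18, x3, 40, Cal), (36, 35, Echo, 17, 31, x3, 16, Wes), (36, 35, Echo, 17, 31, x3, 37, Zed), (36, 35, Echo, 17, 31, x3, 40, Cal)}
π[pname, sid, region, pid, price, qty]: project onto (pname, sid, region, pid, price, qty) → {(Echo, 13, bio, 32, 34, 39), (Echo, 13, k2, 32, 40, 39), (Echo, 16, x3, 36, 18, 17), (Echo, 16, x3, 36, 31, 17), (Echo, 37, x3, 36, 18, 17), (Echo, 37, x3, 36, 31, 17), (Echo, 40, x3, 36, 18, 17), (Echo, 40, x3, 36, 31, 17), (Helix, 16, x3, 36, 18, 11), (Helix, 16, x3, 36, 31, 11), (Helix, 37, x3, 36, 18, 11), (Helix, 37, x3, 36, 31, 11), (Helix, 40, x3, 36, 18, 11), (Helix, 40, x3, 36, 31, 11), (Lyra, 16, x3, 36, 18, 20), (Lyra, 16, x3, 36, 31, 20), (Lyra, 37, x3, 36, 18, 20), (Lyra, 37, x3, 36, 31, 20), (Lyra, 40, x3, 36, 18, 20), (Lyra, 40, x3, 36, 31, 20)}
Selection pid >= price: {(Echo, 16, x3, 36, 18, 17), (Echo, 16, x3, 36, 31, 17), (Echo, 37, x3, 36, 18, 17), (Echo, 37, x3, 36, 31, 17), (Echo, 40, x3, 36, 18, 17), (Echo, 40, x3, 36, 31, 17), (Helix, 16, x3, 36, 18, 11), (Helix, 16, x3, 36, 31, 11), (Helix, 37, x3, 36, 18, 11), (Helix, 37, x3, 36, 31, 11), (Helix, 40, x3, 36, 18, 11), (Helix, 40, x3, 36, 31, 11), (Lyra, 16, x3, 36, 18, 20), (Lyra, 16, x3, 36, 31, 20), (Lyra, 37, x3, 36, 18, 20), (Lyra, 37, x3, 36, 31, 20), (Lyra, 40, x3, 36, 18, 20), (Lyra, 40, x3, 36, 31, 20)}
π[qty, price]: project onto (qty, price) (12 duplicate(s) eliminated) → {(11, 18), (11, 31), (17, 18), (17, 31), (20, 18), (20, 31)}

{(11, 18), (11, 31), (17, 18), (17, 31), (20, 18), (20, 31)}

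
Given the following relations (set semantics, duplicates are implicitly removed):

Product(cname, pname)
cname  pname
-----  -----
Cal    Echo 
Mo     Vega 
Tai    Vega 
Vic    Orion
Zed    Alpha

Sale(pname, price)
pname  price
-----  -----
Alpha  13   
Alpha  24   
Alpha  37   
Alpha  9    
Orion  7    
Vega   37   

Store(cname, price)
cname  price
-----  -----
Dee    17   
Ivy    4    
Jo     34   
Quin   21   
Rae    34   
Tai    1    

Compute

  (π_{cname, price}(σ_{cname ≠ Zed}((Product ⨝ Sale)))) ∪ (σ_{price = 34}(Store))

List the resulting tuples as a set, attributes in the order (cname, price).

{(Jo, 34), (Mo, 37), (Rae, 34), (Tai, 37), (Vic, 7)}

Joining Product and Sale on pname yields {(Mo, Vega, 37), (Tai, Vega, 37), (Vic, Orion, 7), (Zed, Alpha, 13), (Zed, Alpha, 24), (Zed, Alpha, 37), (Zed, Alpha, 9)}.
Filtering on cname ≠ Zed leaves {(Mo, Vega, 37), (Tai, Vega, 37), (Vic, Orion, 7)}.
π_{cname, price} gives {(Mo, 37), (Tai, 37), (Vic, 7)}.
Filtering on price = 34 leaves {(Jo, 34), (Rae, 34)}.
Set union of the two operands is {(Jo, 34), (Mo, 37), (Rae, 34), (Tai, 37), (Vic, 7)}.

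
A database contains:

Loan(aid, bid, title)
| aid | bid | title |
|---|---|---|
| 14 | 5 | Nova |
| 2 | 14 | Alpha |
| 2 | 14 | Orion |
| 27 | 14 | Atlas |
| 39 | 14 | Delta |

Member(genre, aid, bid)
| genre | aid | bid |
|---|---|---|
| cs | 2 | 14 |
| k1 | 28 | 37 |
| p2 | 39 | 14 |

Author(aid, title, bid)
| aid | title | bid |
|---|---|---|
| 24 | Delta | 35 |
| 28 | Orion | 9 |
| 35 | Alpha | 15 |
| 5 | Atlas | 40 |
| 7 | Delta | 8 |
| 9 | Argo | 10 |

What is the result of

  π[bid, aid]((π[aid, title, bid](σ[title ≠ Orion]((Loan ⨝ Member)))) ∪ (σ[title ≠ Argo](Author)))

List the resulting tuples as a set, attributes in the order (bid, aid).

{(14, 2), (14, 39), (15, 35), (35, 24), (40, 5), (8, 7), (9, 28)}

Natural join on aid, bid: {(2, 14, Alpha, cs), (2, 14, Orion, cs), (39, 14, Delta, p2)}
Filtering on title ≠ Orion leaves {(2, 14, Alpha, cs), (39, 14, Delta, p2)}.
Keep only column(s) aid, title, bid: {(2, Alpha, 14), (39, Delta, 14)}
Filtering on title ≠ Argo leaves {(24, Delta, 35), (28, Orion, 9), (35, Alpha, 15), (5, Atlas, 40), (7, Delta, 8)}.
Union: {(2, Alpha, 14), (39, Delta, 14)} with {(24, Delta, 35), (28, Orion, 9), (35, Alpha, 15), (5, Atlas, 40), (7, Delta, 8)} → {(2, Alpha, 14), (24, Delta, 35), (28, Orion, 9), (35, Alpha, 15), (39, Delta, 14), (5, Atlas, 40), (7, Delta, 8)}
Keep only column(s) bid, aid: {(14, 2), (14, 39), (15, 35), (35, 24), (40, 5), (8, 7), (9, 28)}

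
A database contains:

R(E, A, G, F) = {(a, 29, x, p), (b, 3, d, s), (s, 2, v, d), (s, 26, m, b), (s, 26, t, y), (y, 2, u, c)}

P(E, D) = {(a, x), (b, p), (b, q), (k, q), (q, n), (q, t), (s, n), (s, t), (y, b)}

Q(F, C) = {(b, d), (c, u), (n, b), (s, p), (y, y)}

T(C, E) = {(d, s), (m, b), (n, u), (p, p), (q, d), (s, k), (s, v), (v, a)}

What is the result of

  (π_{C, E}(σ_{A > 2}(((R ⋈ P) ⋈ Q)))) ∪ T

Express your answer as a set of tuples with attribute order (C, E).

{(d, s), (m, b), (n, u), (p, b), (p, p), (q, d), (s, k), (s, v), (v, a), (y, s)}

Natural join on E: {(a, 29, x, p, x), (b, 3, d, s, p), (b, 3, d, s, q), (s, 2, v, d, n), (s, 2, v, d, t), (s, 26, m, b, n), (s, 26, m, b, t), (s, 26, t, y, n), (s, 26, t, y, t), (y, 2, u, c, b)}
Natural join on F: {(b, 3, d, s, p, p), (b, 3, d, s, q, p), (s, 26, m, b, n, d), (s, 26, m, b, t, d), (s, 26, t, y, n, y), (s, 26, t, y, t, y), (y, 2, u, c, b, u)}
Apply σ_{A > 2}; surviving tuples: {(b, 3, d, s, p, p), (b, 3, d, s, q, p), (s, 26, m, b, n, d), (s, 26, m, b, t, d), (s, 26, t, y, n, y), (s, 26, t, y, t, y)}
π_{C, E} gives {(d, s), (p, b), (y, s)} (3 duplicate(s) eliminated).
Set union of the two operands is {(d, s), (m, b), (n, u), (p, b), (p, p), (q, d), (s, k), (s, v), (v, a), (y, s)}.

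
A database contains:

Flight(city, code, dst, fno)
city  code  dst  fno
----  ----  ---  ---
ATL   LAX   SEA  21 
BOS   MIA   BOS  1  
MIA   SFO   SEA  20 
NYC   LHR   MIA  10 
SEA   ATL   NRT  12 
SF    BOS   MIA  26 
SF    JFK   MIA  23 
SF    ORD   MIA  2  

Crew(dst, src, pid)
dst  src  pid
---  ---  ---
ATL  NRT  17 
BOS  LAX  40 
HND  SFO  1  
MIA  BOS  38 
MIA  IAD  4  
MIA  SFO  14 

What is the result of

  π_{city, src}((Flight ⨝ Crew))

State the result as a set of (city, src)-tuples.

Flight ⋈ Crew (natural join on dst): {(BOS, MIA, BOS, 1, LAX, 40), (NYC, LHR, MIA, 10, BOS, 38), (NYC, LHR, MIA, 10, IAD, 4), (NYC, LHR, MIA, 10, SFO, 14), (SF, BOS, MIA, 26, BOS, 38), (SF, BOS, MIA, 26, IAD, 4), (SF, BOS, MIA, 26, SFO, 14), (SF, JFK, MIA, 23, BOS, 38), (SF, JFK, MIA, 23, IAD, 4), (SF, JFK, MIA, 23, SFO, 14), (SF, ORD, MIA, 2, BOS, 38), (SF, ORD, MIA, 2, IAD, 4), (SF, ORD, MIA, 2, SFO, 14)}
π[city, src]: project onto (city, src) (6 duplicate(s) eliminated) → {(BOS, LAX), (NYC, BOS), (NYC, IAD), (NYC, SFO), (SF, BOS), (SF, IAD), (SF, SFO)}

{(BOS, LAX), (NYC, BOS), (NYC, IAD), (NYC, SFO), (SF, BOS), (SF, IAD), (SF, SFO)}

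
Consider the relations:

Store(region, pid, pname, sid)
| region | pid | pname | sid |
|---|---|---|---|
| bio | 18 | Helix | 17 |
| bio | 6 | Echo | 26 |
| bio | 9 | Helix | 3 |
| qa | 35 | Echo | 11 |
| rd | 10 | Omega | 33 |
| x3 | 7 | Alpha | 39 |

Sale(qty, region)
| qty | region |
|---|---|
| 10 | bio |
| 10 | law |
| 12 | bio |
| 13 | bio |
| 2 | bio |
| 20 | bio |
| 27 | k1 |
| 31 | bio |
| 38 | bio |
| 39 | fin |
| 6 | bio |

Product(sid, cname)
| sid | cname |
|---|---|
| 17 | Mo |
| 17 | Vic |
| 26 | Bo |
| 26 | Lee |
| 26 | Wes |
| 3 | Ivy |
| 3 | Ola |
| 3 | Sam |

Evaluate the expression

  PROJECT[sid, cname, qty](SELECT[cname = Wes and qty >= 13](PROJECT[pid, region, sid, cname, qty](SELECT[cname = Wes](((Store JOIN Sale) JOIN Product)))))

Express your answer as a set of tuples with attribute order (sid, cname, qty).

Natural join on region: {(bio, 18, Helix, 17, 10), (bio, 18, Helix, 17, 12), (bio, 18, Helix, 17, 13), (bio, 18, Helix, 17, 2), (bio, 18, Helix, 17, 20), (bio, 18, Helix, 17, 31), (bio, 18, Helix, 17, 38), (bio, 18, Helix, 17, 6), (bio, 6, Echo, 26, 10), (bio, 6, Echo, 26, 12), (bio, 6, Echo, 26, 13), (bio, 6, Echo, 26, 2), (bio, 6, Echo, 26, 20), (bio, 6, Echo, 26, 31), (bio, 6, Echo, 26, 38), (bio, 6, Echo, 26, 6), (bio, 9, Helix, 3, 10), (bio, 9, Helix, 3, 12), (bio, 9, Helix, 3, 13), (bio, 9, Helix, 3, 2), (bio, 9, Helix, 3, 20), (bio, 9, Helix, 3, 31), (bio, 9, Helix, 3, 38), (bio, 9, Helix, 3, 6)}
Natural join on sid: {(bio, 18, Helix, 17, 10, Mo), (bio, 18, Helix, 17, 10, Vic), (bio, 18, Helix, 17, 12, Mo), (bio, 18, Helix, 17, 12, Vic), (bio, 18, Helix, 17, 13, Mo), (bio, 18, Helix, 17, 13, Vic), (bio, 18, Helix, 17, 2, Mo), (bio, 18, Helix, 17, 2, Vic), (bio, 18, Helix, 17, 20, Mo), (bio, 18, Helix, 17, 20, Vic), (bio, 18, Helix, 17, 31, Mo), (bio, 18, Helix, 17, 31, Vic), (bio, 18, Helix, 17, 38, Mo), (bio, 18, Helix, 17, 38, Vic), (bio, 18, Helix, 17, 6, Mo), (bio, 18, Helix, 17, 6, Vic), (bio, 6, Echo, 26, 10, Bo), (bio, 6, Echo, 26, 10, Lee), (bio, 6, Echo, 26, 10, Wes), (bio, 6, Echo, 26, 12, Bo), (bio, 6, Echo, 26, 12, Lee), (bio, 6, Echo, 26, 12, Wes), (bio, 6, Echo, 26, 13, Bo), (bio, 6, Echo, 26, 13, Lee), (bio, 6, Echo, 26, 13, Wes), (bio, 6, Echo, 26, 2, Bo), (bio, 6, Echo, 26, 2, Lee), (bio, 6, Echo, 26, 2, Wes), (bio, 6, Echo, 26, 20, Bo), (bio, 6, Echo, 26, 20, Lee), (bio, 6, Echo, 26, 20, Wes), (bio, 6, Echo, 26, 31, Bo), (bio, 6, Echo, 26, 31, Lee), (bio, 6, Echo, 26, 31, Wes), (bio, 6, Echo, 26, 38, Bo), (bio, 6, Echo, 26, 38, Lee), (bio, 6, Echo, 26, 38, Wes), (bio, 6, Echo, 26, 6, Bo), (bio, 6, Echo, 26, 6, Lee), (bio, 6, Echo, 26, 6, Wes), (bio, 9, Helix, 3, 10, Ivy), (bio, 9, Helix, 3, 10, Ola), (bio, 9, Helix, 3, 10, Sam), (bio, 9, Helix, 3, 12, Ivy), (bio, 9, Helix, 3, 12, Ola), (bio, 9, Helix, 3, 12, Sam), (bio, 9, Helix, 3, 13, Ivy), (bio, 9, Helix, 3, 13, Ola), (bio, 9, Helix, 3, 13, Sam), (bio, 9, Helix, 3, 2, Ivy), (bio, 9, Helix, 3, 2, Ola), (bio, 9, Helix, 3, 2, Sam), (bio, 9, Helix, 3, 20, Ivy), (bio, 9, Helix, 3, 20, Ola), (bio, 9, Helix, 3, 20, Sam), (bio, 9, Helix, 3, 31, Ivy), (bio, 9, Helix, 3, 31, Ola), (bio, 9, Helix, 3, 31, Sam), (bio, 9, Helix, 3, 38, Ivy), (bio, 9, Helix, 3, 38, Ola), (bio, 9, Helix, 3, 38, Sam), (bio, 9, Helix, 3, 6, Ivy), (bio, 9, Helix, 3, 6, Ola), (bio, 9, Helix, 3, 6, Sam)}
σ[cname = Wes]: keep tuples satisfying cname = Wes → {(bio, 6, Echo, 26, 10, Wes), (bio, 6, Echo, 26, 12, Wes), (bio, 6, Echo, 26, 13, Wes), (bio, 6, Echo, 26, 2, Wes), (bio, 6, Echo, 26, 20, Wes), (bio, 6, Echo, 26, 31, Wes), (bio, 6, Echo, 26, 38, Wes), (bio, 6, Echo, 26, 6, Wes)}
π_{pid, region, sid, cname, qty} gives {(6, bio, 26, Wes, 10), (6, bio, 26, Wes, 12), (6, bio, 26, Wes, 13), (6, bio, 26, Wes, 2), (6, bio, 26, Wes, 20), (6, bio, 26, Wes, 31), (6, bio, 26, Wes, 38), (6, bio, 26, Wes, 6)}.
σ[cname = Wes and qty >= 13]: keep tuples satisfying cname = Wes and qty >= 13 → {(6, bio, 26, Wes, 13), (6, bio, 26, Wes, 20), (6, bio, 26, Wes, 31), (6, bio, 26, Wes, 38)}
π_{sid, cname, qty} gives {(26, Wes, 13), (26, Wes, 20), (26, Wes, 31), (26, Wes, 38)}.

{(26, Wes, 13), (26, Wes, 20), (26, Wes, 31), (26, Wes, 38)}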